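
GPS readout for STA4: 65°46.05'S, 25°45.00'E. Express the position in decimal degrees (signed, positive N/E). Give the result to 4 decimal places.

lat: 65.7675° S → -65.7675°
lon: 25.7500° E → +25.7500°

-65.7675°, +25.7500°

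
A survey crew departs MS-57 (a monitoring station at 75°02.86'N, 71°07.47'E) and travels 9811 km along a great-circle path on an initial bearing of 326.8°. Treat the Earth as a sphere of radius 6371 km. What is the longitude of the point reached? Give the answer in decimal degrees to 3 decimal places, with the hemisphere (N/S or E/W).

74.501°W

MS-57: φ = +75.04767°, λ = +71.12450°
δ = d/R = 9811/6371 = 1.539947 rad
φ₂ = arcsin(sin φ₁ cos δ + cos φ₁ sin δ cos θ)
   = arcsin(0.96614·0.03084 + 0.25802·0.99952·0.83676) = 14.21704°
λ₂ = λ₁ + atan2(sin θ sin δ cos φ₁, cos δ − sin φ₁ sin φ₂) = -74.50133°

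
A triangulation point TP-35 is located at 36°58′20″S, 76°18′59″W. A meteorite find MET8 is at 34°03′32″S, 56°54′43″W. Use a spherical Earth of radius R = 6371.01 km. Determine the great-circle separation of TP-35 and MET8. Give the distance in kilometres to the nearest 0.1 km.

1782.6 km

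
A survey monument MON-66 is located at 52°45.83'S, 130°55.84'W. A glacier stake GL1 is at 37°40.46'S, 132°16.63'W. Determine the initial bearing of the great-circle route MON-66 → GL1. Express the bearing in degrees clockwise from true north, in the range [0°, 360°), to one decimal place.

355.9°

MON-66: φ = -52.76383°, λ = -130.93067°
GL1: φ = -37.67433°, λ = -132.27717°
Δλ = -1.3465°
y = sin Δλ · cos φ₂ = -0.018599
x = cos φ₁ sin φ₂ − sin φ₁ cos φ₂ cos Δλ = 0.260154
θ = atan2(y, x) = -4.0893° → 355.9107° (mod 360°)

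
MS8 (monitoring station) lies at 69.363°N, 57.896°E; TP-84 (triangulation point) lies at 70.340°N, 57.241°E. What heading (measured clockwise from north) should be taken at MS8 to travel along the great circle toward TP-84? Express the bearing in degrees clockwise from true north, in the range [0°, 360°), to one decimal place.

347.3°

Δλ = -0.6550°
y = sin Δλ · cos φ₂ = -0.003846
x = cos φ₁ sin φ₂ − sin φ₁ cos φ₂ cos Δλ = 0.017072
θ = atan2(y, x) = -12.6961° → 347.3039° (mod 360°)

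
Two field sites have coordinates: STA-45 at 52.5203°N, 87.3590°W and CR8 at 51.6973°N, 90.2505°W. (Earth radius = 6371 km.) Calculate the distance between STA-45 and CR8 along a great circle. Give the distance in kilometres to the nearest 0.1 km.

217.6 km

Δφ = -0.8230°,  Δλ = -2.8915°
a = sin²(Δφ/2) + cos φ₁ cos φ₂ sin²(Δλ/2) = 0.000292
c = 2·arcsin(√a) = 0.034158 rad = 1.9571°
d = R·c = 6371 × 0.034158 = 217.6 km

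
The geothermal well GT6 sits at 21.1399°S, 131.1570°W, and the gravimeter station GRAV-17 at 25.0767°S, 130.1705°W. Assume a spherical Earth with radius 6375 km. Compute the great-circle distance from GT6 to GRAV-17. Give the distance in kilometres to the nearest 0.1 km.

449.5 km

Δφ = -3.9368°,  Δλ = 0.9865°
a = sin²(Δφ/2) + cos φ₁ cos φ₂ sin²(Δλ/2) = 0.001242
c = 2·arcsin(√a) = 0.070510 rad = 4.0399°
d = R·c = 6375 × 0.070510 = 449.5 km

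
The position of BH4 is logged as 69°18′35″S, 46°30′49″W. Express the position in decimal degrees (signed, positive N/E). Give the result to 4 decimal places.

lat: 69.3097° S → -69.3097°
lon: 46.5136° W → -46.5136°

-69.3097°, -46.5136°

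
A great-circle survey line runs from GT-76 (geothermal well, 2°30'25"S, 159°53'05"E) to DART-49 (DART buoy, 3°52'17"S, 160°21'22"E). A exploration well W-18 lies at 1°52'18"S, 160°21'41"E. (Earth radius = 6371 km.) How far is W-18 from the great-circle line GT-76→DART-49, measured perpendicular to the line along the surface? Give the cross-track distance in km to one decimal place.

73.1 km

GT-76: φ = -2.50694°, λ = +159.88472°
DART-49: φ = -3.87139°, λ = +160.35611°
W-18: φ = -1.87167°, λ = +160.36139°
δ₁₃ = central angle GT-76→W-18 = 0.013858 rad  (haversine)
θ₁₃ = bearing GT-76→W-18 = 36.871°,  θ₁₂ = bearing GT-76→DART-49 = 160.981°
dₓₜ = R·arcsin(sin δ₁₃ · sin(θ₁₃ − θ₁₂)) = 6371·arcsin(0.01386·sin(-124.110°)) = -73.100 km
|dₓₜ| = 73.100 km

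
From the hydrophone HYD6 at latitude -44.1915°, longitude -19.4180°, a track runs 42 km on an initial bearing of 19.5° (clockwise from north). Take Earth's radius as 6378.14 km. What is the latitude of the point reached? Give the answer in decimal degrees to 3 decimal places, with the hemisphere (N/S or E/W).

43.836°S

δ = d/R = 42/6378.14 = 0.006585 rad
φ₂ = arcsin(sin φ₁ cos δ + cos φ₁ sin δ cos θ)
   = arcsin(-0.69706·0.99998 + 0.71701·0.00658·0.94264) = -43.83572°
λ₂ = λ₁ + atan2(sin θ sin δ cos φ₁, cos δ − sin φ₁ sin φ₂) = -19.24340°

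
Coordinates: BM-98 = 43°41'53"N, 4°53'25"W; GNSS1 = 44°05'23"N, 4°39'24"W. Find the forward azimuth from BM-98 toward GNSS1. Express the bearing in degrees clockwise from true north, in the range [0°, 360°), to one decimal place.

23.2°

BM-98: φ = +43.69806°, λ = -4.89028°
GNSS1: φ = +44.08972°, λ = -4.65667°
Δλ = 0.2336°
y = sin Δλ · cos φ₂ = 0.002929
x = cos φ₁ sin φ₂ − sin φ₁ cos φ₂ cos Δλ = 0.006840
θ = atan2(y, x) = 23.1781° → 23.1781° (mod 360°)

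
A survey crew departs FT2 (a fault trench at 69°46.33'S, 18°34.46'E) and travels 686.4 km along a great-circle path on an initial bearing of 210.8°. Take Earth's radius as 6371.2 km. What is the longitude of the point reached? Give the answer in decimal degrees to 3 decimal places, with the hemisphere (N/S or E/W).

FT2: φ = -69.77217°, λ = +18.57433°
δ = d/R = 686.4/6371.2 = 0.107735 rad
φ₂ = arcsin(sin φ₁ cos δ + cos φ₁ sin δ cos θ)
   = arcsin(-0.93833·0.99420 + 0.34575·0.10753·-0.85896) = -74.75693°
λ₂ = λ₁ + atan2(sin θ sin δ cos φ₁, cos δ − sin φ₁ sin φ₂) = 6.48627°

6.486°E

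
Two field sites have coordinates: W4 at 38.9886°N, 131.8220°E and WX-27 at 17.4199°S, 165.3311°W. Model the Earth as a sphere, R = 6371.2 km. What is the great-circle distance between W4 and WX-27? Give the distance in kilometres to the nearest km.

9048 km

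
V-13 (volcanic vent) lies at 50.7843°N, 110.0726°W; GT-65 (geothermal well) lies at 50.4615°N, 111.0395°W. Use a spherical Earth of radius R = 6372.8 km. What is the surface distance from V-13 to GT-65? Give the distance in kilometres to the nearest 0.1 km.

Δφ = -0.3228°,  Δλ = -0.9669°
a = sin²(Δφ/2) + cos φ₁ cos φ₂ sin²(Δλ/2) = 0.000037
c = 2·arcsin(√a) = 0.012098 rad = 0.6932°
d = R·c = 6372.8 × 0.012098 = 77.1 km

77.1 km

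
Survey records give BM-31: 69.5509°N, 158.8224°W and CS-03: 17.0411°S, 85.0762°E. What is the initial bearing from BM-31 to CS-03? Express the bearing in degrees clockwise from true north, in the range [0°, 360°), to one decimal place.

Δλ = -116.1014°
y = sin Δλ · cos φ₂ = -0.858589
x = cos φ₁ sin φ₂ − sin φ₁ cos φ₂ cos Δλ = 0.291750
θ = atan2(y, x) = -71.2322° → 288.7678° (mod 360°)

288.8°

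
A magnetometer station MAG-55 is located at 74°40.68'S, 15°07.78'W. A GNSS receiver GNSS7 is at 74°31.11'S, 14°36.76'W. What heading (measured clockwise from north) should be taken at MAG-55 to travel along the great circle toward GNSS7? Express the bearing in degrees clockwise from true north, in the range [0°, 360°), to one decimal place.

41.0°

MAG-55: φ = -74.67800°, λ = -15.12967°
GNSS7: φ = -74.51850°, λ = -14.61267°
Δλ = 0.5170°
y = sin Δλ · cos φ₂ = 0.002409
x = cos φ₁ sin φ₂ − sin φ₁ cos φ₂ cos Δλ = 0.002773
θ = atan2(y, x) = 40.9734° → 40.9734° (mod 360°)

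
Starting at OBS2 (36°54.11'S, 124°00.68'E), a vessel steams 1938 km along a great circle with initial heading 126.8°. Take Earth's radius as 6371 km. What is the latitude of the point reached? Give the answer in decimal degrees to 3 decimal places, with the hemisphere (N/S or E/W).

45.754°S

OBS2: φ = -36.90183°, λ = +124.01133°
δ = d/R = 1938/6371 = 0.304191 rad
φ₂ = arcsin(sin φ₁ cos δ + cos φ₁ sin δ cos θ)
   = arcsin(-0.60045·0.95409 + 0.79967·0.29952·-0.59902) = -45.75439°
λ₂ = λ₁ + atan2(sin θ sin δ cos φ₁, cos δ − sin φ₁ sin φ₂) = 144.11592°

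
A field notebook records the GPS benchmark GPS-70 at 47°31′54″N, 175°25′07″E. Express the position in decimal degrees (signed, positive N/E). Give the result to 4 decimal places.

lat: 47.5317° N → +47.5317°
lon: 175.4186° E → +175.4186°

+47.5317°, +175.4186°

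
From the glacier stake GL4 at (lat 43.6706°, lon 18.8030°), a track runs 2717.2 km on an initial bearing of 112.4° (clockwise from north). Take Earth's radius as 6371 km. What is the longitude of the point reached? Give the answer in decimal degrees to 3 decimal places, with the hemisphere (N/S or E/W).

45.295°E

δ = d/R = 2717.2/6371 = 0.426495 rad
φ₂ = arcsin(sin φ₁ cos δ + cos φ₁ sin δ cos θ)
   = arcsin(0.69051·0.91042 + 0.72332·0.41368·-0.38107) = 30.97275°
λ₂ = λ₁ + atan2(sin θ sin δ cos φ₁, cos δ − sin φ₁ sin φ₂) = 45.29501°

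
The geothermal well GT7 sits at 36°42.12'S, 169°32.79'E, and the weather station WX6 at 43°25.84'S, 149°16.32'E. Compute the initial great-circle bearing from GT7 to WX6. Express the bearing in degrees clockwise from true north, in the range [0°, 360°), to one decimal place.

GT7: φ = -36.70200°, λ = +169.54650°
WX6: φ = -43.43067°, λ = +149.27200°
Δλ = -20.2745°
y = sin Δλ · cos φ₂ = -0.251644
x = cos φ₁ sin φ₂ − sin φ₁ cos φ₂ cos Δλ = -0.144058
θ = atan2(y, x) = -119.7898° → 240.2102° (mod 360°)

240.2°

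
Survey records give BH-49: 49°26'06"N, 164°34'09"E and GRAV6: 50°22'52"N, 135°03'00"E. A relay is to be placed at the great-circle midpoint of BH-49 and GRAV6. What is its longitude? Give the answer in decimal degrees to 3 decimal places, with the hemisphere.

BH-49: φ = +49.43500°, λ = +164.56917°
GRAV6: φ = +50.38111°, λ = +135.05000°
Bx = cos φ₂ cos Δλ = 0.554902,  By = cos φ₂ sin Δλ = -0.314193
φₘ = atan2(sin φ₁ + sin φ₂, √((cos φ₁ + Bx)² + By²)) = 50.85225°
λₘ = λ₁ + atan2(By, cos φ₁ + Bx) = 149.95763°

149.958°E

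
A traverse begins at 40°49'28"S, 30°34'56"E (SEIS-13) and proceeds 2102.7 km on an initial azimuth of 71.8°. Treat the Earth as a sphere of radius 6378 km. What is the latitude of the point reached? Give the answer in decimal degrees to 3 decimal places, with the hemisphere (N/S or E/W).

SEIS-13: φ = -40.82444°, λ = +30.58222°
δ = d/R = 2102.7/6378 = 0.329680 rad
φ₂ = arcsin(sin φ₁ cos δ + cos φ₁ sin δ cos θ)
   = arcsin(-0.65374·0.94615 + 0.75672·0.32374·0.31233) = -32.82133°
λ₂ = λ₁ + atan2(sin θ sin δ cos φ₁, cos δ − sin φ₁ sin φ₂) = 52.04922°

32.821°S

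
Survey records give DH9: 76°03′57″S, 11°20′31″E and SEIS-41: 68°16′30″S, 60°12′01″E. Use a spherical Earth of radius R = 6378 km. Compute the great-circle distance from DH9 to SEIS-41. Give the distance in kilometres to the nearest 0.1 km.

DH9: φ = -76.06583°, λ = +11.34194°
SEIS-41: φ = -68.27500°, λ = +60.20028°
Δφ = 7.7908°,  Δλ = 48.8583°
a = sin²(Δφ/2) + cos φ₁ cos φ₂ sin²(Δλ/2) = 0.019861
c = 2·arcsin(√a) = 0.282798 rad = 16.2031°
d = R·c = 6378 × 0.282798 = 1803.7 km

1803.7 km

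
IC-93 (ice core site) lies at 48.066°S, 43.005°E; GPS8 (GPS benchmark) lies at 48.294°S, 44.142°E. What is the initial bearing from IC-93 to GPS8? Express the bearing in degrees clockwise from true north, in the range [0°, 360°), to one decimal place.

Δλ = 1.1370°
y = sin Δλ · cos φ₂ = 0.013202
x = cos φ₁ sin φ₂ − sin φ₁ cos φ₂ cos Δλ = -0.004077
θ = atan2(y, x) = 107.1610° → 107.1610° (mod 360°)

107.2°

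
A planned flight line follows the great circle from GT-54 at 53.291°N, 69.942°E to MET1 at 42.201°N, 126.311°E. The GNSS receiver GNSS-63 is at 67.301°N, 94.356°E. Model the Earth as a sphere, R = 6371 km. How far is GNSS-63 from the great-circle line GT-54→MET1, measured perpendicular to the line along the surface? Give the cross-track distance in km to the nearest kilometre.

δ₁₃ = central angle GT-54→GNSS-63 = 0.318750 rad  (haversine)
θ₁₃ = bearing GT-54→GNSS-63 = 30.595°,  θ₁₂ = bearing GT-54→MET1 = 83.286°
dₓₜ = R·arcsin(sin δ₁₃ · sin(θ₁₃ − θ₁₂)) = 6371·arcsin(0.31338·sin(-52.691°)) = -1604.924 km
|dₓₜ| = 1604.924 km

1605 km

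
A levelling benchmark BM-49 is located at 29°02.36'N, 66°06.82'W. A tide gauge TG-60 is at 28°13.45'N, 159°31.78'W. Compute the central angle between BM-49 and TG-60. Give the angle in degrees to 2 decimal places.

79.42°

BM-49: φ = +29.03933°, λ = -66.11367°
TG-60: φ = +28.22417°, λ = -159.52967°
Δφ = -0.8152°,  Δλ = -93.4160°
a = sin²(Δφ/2) + cos φ₁ cos φ₂ sin²(Δλ/2) = 0.408170
c = 2·arcsin(√a) = 1.386087 rad = 79.4169°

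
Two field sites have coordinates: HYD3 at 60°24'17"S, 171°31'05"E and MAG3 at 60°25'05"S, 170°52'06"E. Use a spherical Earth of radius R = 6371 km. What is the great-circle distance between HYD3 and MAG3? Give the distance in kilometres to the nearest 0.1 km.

35.7 km

HYD3: φ = -60.40472°, λ = +171.51806°
MAG3: φ = -60.41806°, λ = +170.86833°
Δφ = -0.0133°,  Δλ = -0.6497°
a = sin²(Δφ/2) + cos φ₁ cos φ₂ sin²(Δλ/2) = 0.000008
c = 2·arcsin(√a) = 0.005604 rad = 0.3211°
d = R·c = 6371 × 0.005604 = 35.7 km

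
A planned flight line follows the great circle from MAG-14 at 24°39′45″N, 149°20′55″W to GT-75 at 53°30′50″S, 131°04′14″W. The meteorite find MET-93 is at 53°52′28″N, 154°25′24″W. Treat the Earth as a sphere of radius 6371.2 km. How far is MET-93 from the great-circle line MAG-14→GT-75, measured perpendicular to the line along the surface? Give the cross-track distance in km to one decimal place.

MAG-14: φ = +24.66250°, λ = -149.34861°
GT-75: φ = -53.51389°, λ = -131.07056°
MET-93: φ = +53.87444°, λ = -154.42333°
δ₁₃ = central angle MAG-14→MET-93 = 0.514131 rad  (haversine)
θ₁₃ = bearing MAG-14→MET-93 = 353.913°,  θ₁₂ = bearing MAG-14→GT-75 = 169.076°
dₓₜ = R·arcsin(sin δ₁₃ · sin(θ₁₃ − θ₁₂)) = 6371.2·arcsin(0.49178·sin(184.837°)) = -264.261 km
|dₓₜ| = 264.261 km

264.3 km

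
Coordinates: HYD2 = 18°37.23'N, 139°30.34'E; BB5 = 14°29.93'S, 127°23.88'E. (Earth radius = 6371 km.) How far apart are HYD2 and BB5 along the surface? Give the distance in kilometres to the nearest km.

3914 km

HYD2: φ = +18.62050°, λ = +139.50567°
BB5: φ = -14.49883°, λ = +127.39800°
Δφ = -33.1193°,  Δλ = -12.1077°
a = sin²(Δφ/2) + cos φ₁ cos φ₂ sin²(Δλ/2) = 0.091437
c = 2·arcsin(√a) = 0.614390 rad = 35.2019°
d = R·c = 6371 × 0.614390 = 3914.3 km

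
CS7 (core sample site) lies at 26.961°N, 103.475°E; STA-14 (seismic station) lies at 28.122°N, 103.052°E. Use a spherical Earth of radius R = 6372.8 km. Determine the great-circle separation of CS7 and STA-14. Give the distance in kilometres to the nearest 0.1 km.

135.7 km

Δφ = 1.1610°,  Δλ = -0.4230°
a = sin²(Δφ/2) + cos φ₁ cos φ₂ sin²(Δλ/2) = 0.000113
c = 2·arcsin(√a) = 0.021294 rad = 1.2201°
d = R·c = 6372.8 × 0.021294 = 135.7 km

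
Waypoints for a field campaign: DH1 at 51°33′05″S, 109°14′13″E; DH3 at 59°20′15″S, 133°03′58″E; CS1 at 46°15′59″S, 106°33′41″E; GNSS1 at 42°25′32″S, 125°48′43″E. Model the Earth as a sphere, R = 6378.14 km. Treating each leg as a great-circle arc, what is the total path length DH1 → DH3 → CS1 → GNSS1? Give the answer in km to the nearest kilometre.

5585 km

DH1: φ = -51.55139°, λ = +109.23694°
DH3: φ = -59.33750°, λ = +133.06611°
CS1: φ = -46.26639°, λ = +106.56139°
GNSS1: φ = -42.42556°, λ = +125.81194°
DH1→DH3: c = 0.270085 rad, d = 1722.64 km
DH3→CS1: c = 0.356752 rad, d = 2275.42 km
CS1→GNSS1: c = 0.248748 rad, d = 1586.55 km
Total = 1722.64 + 2275.42 + 1586.55 = 5584.60 km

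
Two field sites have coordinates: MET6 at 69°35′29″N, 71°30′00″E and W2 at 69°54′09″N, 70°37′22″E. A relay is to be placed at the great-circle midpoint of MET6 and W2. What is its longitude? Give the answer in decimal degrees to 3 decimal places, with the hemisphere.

71.065°E

MET6: φ = +69.59139°, λ = +71.50000°
W2: φ = +69.90250°, λ = +70.62278°
Bx = cos φ₂ cos Δλ = 0.343578,  By = cos φ₂ sin Δλ = -0.005261
φₘ = atan2(sin φ₁ + sin φ₂, √((cos φ₁ + Bx)² + By²)) = 69.74749°
λₘ = λ₁ + atan2(By, cos φ₁ + Bx) = 71.06462°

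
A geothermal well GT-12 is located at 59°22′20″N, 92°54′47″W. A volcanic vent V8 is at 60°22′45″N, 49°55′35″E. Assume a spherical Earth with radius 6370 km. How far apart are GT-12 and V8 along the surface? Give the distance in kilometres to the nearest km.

6316 km

GT-12: φ = +59.37222°, λ = -92.91306°
V8: φ = +60.37917°, λ = +49.92639°
Δφ = 1.0069°,  Δλ = 142.8394°
a = sin²(Δφ/2) + cos φ₁ cos φ₂ sin²(Δλ/2) = 0.226316
c = 2·arcsin(√a) = 0.991581 rad = 56.8134°
d = R·c = 6370 × 0.991581 = 6316.4 km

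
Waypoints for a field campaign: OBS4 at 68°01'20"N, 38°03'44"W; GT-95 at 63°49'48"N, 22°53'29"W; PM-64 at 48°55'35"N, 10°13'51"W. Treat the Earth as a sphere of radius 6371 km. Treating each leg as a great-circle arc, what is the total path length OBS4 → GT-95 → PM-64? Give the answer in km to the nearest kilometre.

2651 km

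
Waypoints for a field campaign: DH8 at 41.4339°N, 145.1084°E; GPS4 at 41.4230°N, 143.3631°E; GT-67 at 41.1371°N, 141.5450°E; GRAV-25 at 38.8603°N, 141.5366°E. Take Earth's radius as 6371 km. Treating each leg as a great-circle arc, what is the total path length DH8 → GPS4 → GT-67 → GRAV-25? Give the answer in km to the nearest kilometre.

554 km

DH8→GPS4: c = 0.022840 rad, d = 145.51 km
GPS4→GT-67: c = 0.024362 rad, d = 155.21 km
GT-67→GRAV-25: c = 0.039738 rad, d = 253.17 km
Total = 145.51 + 155.21 + 253.17 = 553.89 km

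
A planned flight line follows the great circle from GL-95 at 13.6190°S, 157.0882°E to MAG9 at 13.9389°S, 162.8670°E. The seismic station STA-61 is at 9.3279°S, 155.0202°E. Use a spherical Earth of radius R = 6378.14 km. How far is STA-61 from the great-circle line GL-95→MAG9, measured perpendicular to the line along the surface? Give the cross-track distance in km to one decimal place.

459.9 km

δ₁₃ = central angle GL-95→STA-61 = 0.082823 rad  (haversine)
θ₁₃ = bearing GL-95→STA-61 = 334.505°,  θ₁₂ = bearing GL-95→MAG9 = 93.948°
dₓₜ = R·arcsin(sin δ₁₃ · sin(θ₁₃ − θ₁₂)) = 6378.14·arcsin(0.08273·sin(240.557°)) = -459.902 km
|dₓₜ| = 459.902 km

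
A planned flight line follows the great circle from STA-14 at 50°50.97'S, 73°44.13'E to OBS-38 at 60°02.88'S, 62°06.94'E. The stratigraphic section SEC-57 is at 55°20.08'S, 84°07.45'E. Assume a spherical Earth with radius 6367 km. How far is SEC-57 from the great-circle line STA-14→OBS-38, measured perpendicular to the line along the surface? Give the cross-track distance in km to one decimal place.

STA-14: φ = -50.84950°, λ = +73.73550°
OBS-38: φ = -60.04800°, λ = +62.11567°
SEC-57: φ = -55.33467°, λ = +84.12417°
δ₁₃ = central angle STA-14→SEC-57 = 0.133885 rad  (haversine)
θ₁₃ = bearing STA-14→SEC-57 = 129.793°,  θ₁₂ = bearing STA-14→OBS-38 = 210.936°
dₓₜ = R·arcsin(sin δ₁₃ · sin(θ₁₃ − θ₁₂)) = 6367·arcsin(0.13348·sin(-81.143°)) = -842.218 km
|dₓₜ| = 842.218 km

842.2 km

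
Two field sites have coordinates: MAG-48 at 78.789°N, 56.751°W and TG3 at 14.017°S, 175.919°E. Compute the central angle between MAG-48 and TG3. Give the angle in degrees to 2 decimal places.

110.61°

Δφ = -92.8060°,  Δλ = -127.3300°
a = sin²(Δφ/2) + cos φ₁ cos φ₂ sin²(Δλ/2) = 0.675988
c = 2·arcsin(√a) = 1.930478 rad = 110.6082°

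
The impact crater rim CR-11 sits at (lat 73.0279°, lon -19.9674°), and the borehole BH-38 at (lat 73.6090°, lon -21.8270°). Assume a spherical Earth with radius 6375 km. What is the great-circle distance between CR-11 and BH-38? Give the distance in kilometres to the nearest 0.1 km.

Δφ = 0.5811°,  Δλ = -1.8596°
a = sin²(Δφ/2) + cos φ₁ cos φ₂ sin²(Δλ/2) = 0.000047
c = 2·arcsin(√a) = 0.013771 rad = 0.7890°
d = R·c = 6375 × 0.013771 = 87.8 km

87.8 km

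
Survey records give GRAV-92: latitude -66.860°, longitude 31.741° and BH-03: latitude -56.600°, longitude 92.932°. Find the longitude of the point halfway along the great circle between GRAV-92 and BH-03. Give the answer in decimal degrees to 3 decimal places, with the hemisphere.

Bx = cos φ₂ cos Δλ = 0.265272,  By = cos φ₂ sin Δλ = 0.482348
φₘ = atan2(sin φ₁ + sin φ₂, √((cos φ₁ + Bx)² + By²)) = -65.05442°
λₘ = λ₁ + atan2(By, cos φ₁ + Bx) = 67.97394°

67.974°E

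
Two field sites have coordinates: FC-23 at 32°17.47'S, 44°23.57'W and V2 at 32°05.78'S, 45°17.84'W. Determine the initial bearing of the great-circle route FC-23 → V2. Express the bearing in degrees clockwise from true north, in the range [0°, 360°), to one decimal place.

284.0°

FC-23: φ = -32.29117°, λ = -44.39283°
V2: φ = -32.09633°, λ = -45.29733°
Δλ = -0.9045°
y = sin Δλ · cos φ₂ = -0.013373
x = cos φ₁ sin φ₂ − sin φ₁ cos φ₂ cos Δλ = 0.003344
θ = atan2(y, x) = -75.9605° → 284.0395° (mod 360°)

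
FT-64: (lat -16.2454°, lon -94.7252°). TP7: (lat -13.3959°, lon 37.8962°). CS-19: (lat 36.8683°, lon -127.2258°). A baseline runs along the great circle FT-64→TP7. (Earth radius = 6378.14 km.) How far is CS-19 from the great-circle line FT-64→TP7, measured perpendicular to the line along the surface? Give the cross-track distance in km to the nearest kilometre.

2996 km

δ₁₃ = central angle FT-64→CS-19 = 1.070213 rad  (haversine)
θ₁₃ = bearing FT-64→CS-19 = 330.661°,  θ₁₂ = bearing FT-64→TP7 = 119.604°
dₓₜ = R·arcsin(sin δ₁₃ · sin(θ₁₃ − θ₁₂)) = 6378.14·arcsin(0.87730·sin(211.057°)) = -2995.645 km
|dₓₜ| = 2995.645 km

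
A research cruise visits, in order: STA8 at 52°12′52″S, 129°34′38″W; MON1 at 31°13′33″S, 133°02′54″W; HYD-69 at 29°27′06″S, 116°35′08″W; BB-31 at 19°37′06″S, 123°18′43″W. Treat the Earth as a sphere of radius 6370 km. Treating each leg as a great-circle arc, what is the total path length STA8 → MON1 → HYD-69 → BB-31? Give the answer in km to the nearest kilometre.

STA8: φ = -52.21444°, λ = -129.57722°
MON1: φ = -31.22583°, λ = -133.04833°
HYD-69: φ = -29.45167°, λ = -116.58556°
BB-31: φ = -19.61833°, λ = -123.31194°
STA8→MON1: c = 0.368995 rad, d = 2350.50 km
MON1→HYD-69: c = 0.249670 rad, d = 1590.40 km
HYD-69→BB-31: c = 0.202022 rad, d = 1286.88 km
Total = 2350.50 + 1590.40 + 1286.88 = 5227.77 km

5228 km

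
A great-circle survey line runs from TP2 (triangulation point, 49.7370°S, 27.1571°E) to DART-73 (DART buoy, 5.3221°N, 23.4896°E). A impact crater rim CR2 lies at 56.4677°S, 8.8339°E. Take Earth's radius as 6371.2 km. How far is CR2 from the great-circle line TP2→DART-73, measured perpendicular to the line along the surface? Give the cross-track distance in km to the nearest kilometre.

δ₁₃ = central angle TP2→CR2 = 0.224046 rad  (haversine)
θ₁₃ = bearing TP2→CR2 = 231.412°,  θ₁₂ = bearing TP2→DART-73 = 355.549°
dₓₜ = R·arcsin(sin δ₁₃ · sin(θ₁₃ − θ₁₂)) = 6371.2·arcsin(0.22218·sin(-124.137°)) = -1178.337 km
|dₓₜ| = 1178.337 km

1178 km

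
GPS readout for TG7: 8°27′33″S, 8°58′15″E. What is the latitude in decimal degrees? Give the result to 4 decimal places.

8° + 27′/60 + 33″/3600 = 8 + 0.45000 + 0.00917 = 8.4592°

8.4592°S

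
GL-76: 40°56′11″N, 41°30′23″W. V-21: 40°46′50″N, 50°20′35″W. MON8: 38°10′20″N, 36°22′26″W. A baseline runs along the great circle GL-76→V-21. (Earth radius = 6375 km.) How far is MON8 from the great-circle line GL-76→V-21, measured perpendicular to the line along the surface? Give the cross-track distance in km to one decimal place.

GL-76: φ = +40.93639°, λ = -41.50639°
V-21: φ = +40.78056°, λ = -50.34306°
MON8: φ = +38.17222°, λ = -36.37389°
δ₁₃ = central angle GL-76→MON8 = 0.084224 rad  (haversine)
θ₁₃ = bearing GL-76→MON8 = 123.279°,  θ₁₂ = bearing GL-76→V-21 = 271.561°
dₓₜ = R·arcsin(sin δ₁₃ · sin(θ₁₃ − θ₁₂)) = 6375·arcsin(0.08412·sin(-148.282°)) = -282.040 km
|dₓₜ| = 282.040 km

282.0 km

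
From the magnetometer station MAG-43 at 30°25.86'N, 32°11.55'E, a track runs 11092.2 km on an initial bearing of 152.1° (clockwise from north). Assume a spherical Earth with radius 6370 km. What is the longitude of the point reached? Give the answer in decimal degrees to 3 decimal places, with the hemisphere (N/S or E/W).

MAG-43: φ = +30.43100°, λ = +32.19250°
δ = d/R = 11092.2/6370 = 1.741319 rad
φ₂ = arcsin(sin φ₁ cos δ + cos φ₁ sin δ cos θ)
   = arcsin(0.50650·-0.16970 + 0.86224·0.98550·-0.88377) = -56.81602°
λ₂ = λ₁ + atan2(sin θ sin δ cos φ₁, cos δ − sin φ₁ sin φ₂) = 89.60111°

89.601°E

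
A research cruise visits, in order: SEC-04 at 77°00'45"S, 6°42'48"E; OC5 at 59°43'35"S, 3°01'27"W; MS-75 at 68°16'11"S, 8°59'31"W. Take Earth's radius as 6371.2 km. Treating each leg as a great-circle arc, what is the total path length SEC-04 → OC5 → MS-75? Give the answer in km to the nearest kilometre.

SEC-04: φ = -77.01250°, λ = +6.71333°
OC5: φ = -59.72639°, λ = -3.02417°
MS-75: φ = -68.26972°, λ = -8.99194°
SEC-04→OC5: c = 0.307145 rad, d = 1956.88 km
OC5→MS-75: c = 0.155771 rad, d = 992.45 km
Total = 1956.88 + 992.45 = 2949.33 km

2949 km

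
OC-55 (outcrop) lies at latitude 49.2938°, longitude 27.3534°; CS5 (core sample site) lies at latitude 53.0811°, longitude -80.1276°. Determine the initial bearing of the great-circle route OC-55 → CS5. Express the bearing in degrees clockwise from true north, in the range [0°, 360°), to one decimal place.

Δλ = -107.4810°
y = sin Δλ · cos φ₂ = -0.572942
x = cos φ₁ sin φ₂ − sin φ₁ cos φ₂ cos Δλ = 0.658194
θ = atan2(y, x) = -41.0388° → 318.9612° (mod 360°)

319.0°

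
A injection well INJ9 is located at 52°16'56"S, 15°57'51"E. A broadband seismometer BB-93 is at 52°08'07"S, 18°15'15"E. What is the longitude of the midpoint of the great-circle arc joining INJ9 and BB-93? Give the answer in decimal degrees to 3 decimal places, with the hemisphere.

INJ9: φ = -52.28222°, λ = +15.96417°
BB-93: φ = -52.13528°, λ = +18.25417°
Bx = cos φ₂ cos Δλ = 0.613309,  By = cos φ₂ sin Δλ = 0.024526
φₘ = atan2(sin φ₁ + sin φ₂, √((cos φ₁ + Bx)² + By²)) = -52.21429°
λₘ = λ₁ + atan2(By, cos φ₁ + Bx) = 17.11106°

17.111°E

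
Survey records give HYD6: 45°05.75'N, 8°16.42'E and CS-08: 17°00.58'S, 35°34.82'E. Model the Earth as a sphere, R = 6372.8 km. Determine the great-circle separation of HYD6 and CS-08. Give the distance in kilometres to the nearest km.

7439 km

HYD6: φ = +45.09583°, λ = +8.27367°
CS-08: φ = -17.00967°, λ = +35.58033°
Δφ = -62.1055°,  Δλ = 27.3067°
a = sin²(Δφ/2) + cos φ₁ cos φ₂ sin²(Δλ/2) = 0.303690
c = 2·arcsin(√a) = 1.167317 rad = 66.8823°
d = R·c = 6372.8 × 1.167317 = 7439.1 km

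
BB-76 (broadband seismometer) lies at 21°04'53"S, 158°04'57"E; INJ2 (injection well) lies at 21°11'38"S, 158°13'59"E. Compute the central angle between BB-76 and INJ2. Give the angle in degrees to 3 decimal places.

0.180°

BB-76: φ = -21.08139°, λ = +158.08250°
INJ2: φ = -21.19389°, λ = +158.23306°
Δφ = -0.1125°,  Δλ = 0.1506°
a = sin²(Δφ/2) + cos φ₁ cos φ₂ sin²(Δλ/2) = 0.000002
c = 2·arcsin(√a) = 0.003140 rad = 0.1799°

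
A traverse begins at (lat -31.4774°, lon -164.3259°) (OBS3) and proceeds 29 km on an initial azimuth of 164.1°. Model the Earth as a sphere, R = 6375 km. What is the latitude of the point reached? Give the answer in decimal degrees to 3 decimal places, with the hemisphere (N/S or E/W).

31.728°S

δ = d/R = 29/6375 = 0.004549 rad
φ₂ = arcsin(sin φ₁ cos δ + cos φ₁ sin δ cos θ)
   = arcsin(-0.52216·0.99999 + 0.85285·0.00455·-0.96174) = -31.72804°
λ₂ = λ₁ + atan2(sin θ sin δ cos φ₁, cos δ − sin φ₁ sin φ₂) = -164.24195°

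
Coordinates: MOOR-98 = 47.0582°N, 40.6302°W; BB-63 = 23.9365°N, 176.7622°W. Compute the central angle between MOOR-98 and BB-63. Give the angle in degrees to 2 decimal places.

Δφ = -23.1217°,  Δλ = -136.1320°
a = sin²(Δφ/2) + cos φ₁ cos φ₂ sin²(Δλ/2) = 0.575947
c = 2·arcsin(√a) = 1.723280 rad = 98.7367°

98.74°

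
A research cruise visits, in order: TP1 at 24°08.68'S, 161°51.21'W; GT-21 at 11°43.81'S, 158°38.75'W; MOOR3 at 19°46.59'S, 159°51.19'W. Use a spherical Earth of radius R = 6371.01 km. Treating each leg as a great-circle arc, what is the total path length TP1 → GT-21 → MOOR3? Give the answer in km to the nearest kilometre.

TP1: φ = -24.14467°, λ = -161.85350°
GT-21: φ = -11.73017°, λ = -158.64583°
MOOR3: φ = -19.77650°, λ = -159.85317°
TP1→GT-21: c = 0.223092 rad, d = 1421.32 km
GT-21→MOOR3: c = 0.141889 rad, d = 903.98 km
Total = 1421.32 + 903.98 = 2325.29 km

2325 km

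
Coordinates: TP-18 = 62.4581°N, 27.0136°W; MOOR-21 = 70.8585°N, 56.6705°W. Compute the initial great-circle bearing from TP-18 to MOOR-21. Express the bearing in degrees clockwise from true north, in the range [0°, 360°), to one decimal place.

318.6°

Δλ = -29.6569°
y = sin Δλ · cos φ₂ = -0.162248
x = cos φ₁ sin φ₂ − sin φ₁ cos φ₂ cos Δλ = 0.184176
θ = atan2(y, x) = -41.3781° → 318.6219° (mod 360°)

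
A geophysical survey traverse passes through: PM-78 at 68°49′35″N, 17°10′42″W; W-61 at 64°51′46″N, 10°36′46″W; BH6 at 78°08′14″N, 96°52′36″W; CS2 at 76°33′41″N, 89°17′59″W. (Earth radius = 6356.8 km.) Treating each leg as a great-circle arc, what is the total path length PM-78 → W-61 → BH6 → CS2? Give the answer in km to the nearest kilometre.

3764 km

PM-78: φ = +68.82639°, λ = -17.17833°
W-61: φ = +64.86278°, λ = -10.61278°
BH6: φ = +78.13722°, λ = -96.87667°
CS2: φ = +76.56139°, λ = -89.29972°
PM-78→W-61: c = 0.082462 rad, d = 524.20 km
W-61→BH6: c = 0.469823 rad, d = 2986.57 km
BH6→CS2: c = 0.039886 rad, d = 253.55 km
Total = 524.20 + 2986.57 + 253.55 = 3764.31 km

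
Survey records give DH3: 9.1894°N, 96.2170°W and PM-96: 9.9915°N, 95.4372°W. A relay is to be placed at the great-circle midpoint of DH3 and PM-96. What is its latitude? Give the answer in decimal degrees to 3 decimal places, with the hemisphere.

Bx = cos φ₂ cos Δλ = 0.984742,  By = cos φ₂ sin Δλ = 0.013403
φₘ = atan2(sin φ₁ + sin φ₂, √((cos φ₁ + Bx)² + By²)) = 9.59067°
λₘ = λ₁ + atan2(By, cos φ₁ + Bx) = -95.82756°

9.591°N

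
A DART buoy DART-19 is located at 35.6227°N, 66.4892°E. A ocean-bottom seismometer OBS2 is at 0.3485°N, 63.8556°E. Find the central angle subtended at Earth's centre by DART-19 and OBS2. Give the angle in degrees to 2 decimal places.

Δφ = -35.2742°,  Δλ = -2.6336°
a = sin²(Δφ/2) + cos φ₁ cos φ₂ sin²(Δλ/2) = 0.092230
c = 2·arcsin(√a) = 0.617136 rad = 35.3593°

35.36°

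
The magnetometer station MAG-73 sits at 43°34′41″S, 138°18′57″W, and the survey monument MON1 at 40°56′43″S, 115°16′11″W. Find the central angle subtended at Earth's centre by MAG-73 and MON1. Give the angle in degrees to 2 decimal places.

MAG-73: φ = -43.57806°, λ = -138.31583°
MON1: φ = -40.94528°, λ = -115.26972°
Δφ = 2.6328°,  Δλ = 23.0461°
a = sin²(Δφ/2) + cos φ₁ cos φ₂ sin²(Δλ/2) = 0.022363
c = 2·arcsin(√a) = 0.300214 rad = 17.2010°

17.20°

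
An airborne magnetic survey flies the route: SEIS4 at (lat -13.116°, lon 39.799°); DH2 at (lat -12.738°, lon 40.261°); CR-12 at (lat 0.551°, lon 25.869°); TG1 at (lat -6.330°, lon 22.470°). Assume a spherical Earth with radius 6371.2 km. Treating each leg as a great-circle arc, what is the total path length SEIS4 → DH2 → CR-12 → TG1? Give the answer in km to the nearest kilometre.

SEIS4→DH2: c = 0.010261 rad, d = 65.38 km
DH2→CR-12: c = 0.340420 rad, d = 2168.88 km
CR-12→TG1: c = 0.133900 rad, d = 853.10 km
Total = 65.38 + 2168.88 + 853.10 = 3087.36 km

3087 km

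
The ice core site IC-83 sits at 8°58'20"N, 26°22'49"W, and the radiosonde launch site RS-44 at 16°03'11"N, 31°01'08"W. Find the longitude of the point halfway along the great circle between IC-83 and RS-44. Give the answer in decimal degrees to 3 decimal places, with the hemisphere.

IC-83: φ = +8.97222°, λ = -26.38028°
RS-44: φ = +16.05306°, λ = -31.01889°
Bx = cos φ₂ cos Δλ = 0.957858,  By = cos φ₂ sin Δλ = -0.077717
φₘ = atan2(sin φ₁ + sin φ₂, √((cos φ₁ + Bx)² + By²)) = 12.52257°
λₘ = λ₁ + atan2(By, cos φ₁ + Bx) = -28.66772°

28.668°W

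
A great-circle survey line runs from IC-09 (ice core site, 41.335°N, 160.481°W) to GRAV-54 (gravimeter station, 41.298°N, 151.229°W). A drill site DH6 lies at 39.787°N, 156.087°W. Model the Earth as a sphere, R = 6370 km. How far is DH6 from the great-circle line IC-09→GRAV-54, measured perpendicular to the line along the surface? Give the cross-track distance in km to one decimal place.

δ₁₃ = central angle IC-09→DH6 = 0.064211 rad  (haversine)
θ₁₃ = bearing IC-09→DH6 = 113.438°,  θ₁₂ = bearing IC-09→GRAV-54 = 87.246°
dₓₜ = R·arcsin(sin δ₁₃ · sin(θ₁₃ − θ₁₂)) = 6370·arcsin(0.06417·sin(26.191°)) = 180.432 km
|dₓₜ| = 180.432 km

180.4 km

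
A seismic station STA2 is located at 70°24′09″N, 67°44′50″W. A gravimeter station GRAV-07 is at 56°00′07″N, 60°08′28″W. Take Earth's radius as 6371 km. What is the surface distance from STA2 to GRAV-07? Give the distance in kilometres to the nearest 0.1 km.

STA2: φ = +70.40250°, λ = -67.74722°
GRAV-07: φ = +56.00194°, λ = -60.14111°
Δφ = -14.4006°,  Δλ = 7.6061°
a = sin²(Δφ/2) + cos φ₁ cos φ₂ sin²(Δλ/2) = 0.016535
c = 2·arcsin(√a) = 0.257889 rad = 14.7759°
d = R·c = 6371 × 0.257889 = 1643.0 km

1643.0 km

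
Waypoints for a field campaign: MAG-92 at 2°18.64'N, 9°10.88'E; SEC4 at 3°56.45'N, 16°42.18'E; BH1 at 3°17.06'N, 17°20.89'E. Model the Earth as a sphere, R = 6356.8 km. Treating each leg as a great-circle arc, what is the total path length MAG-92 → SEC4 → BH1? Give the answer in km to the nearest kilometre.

955 km

MAG-92: φ = +2.31067°, λ = +9.18133°
SEC4: φ = +3.94083°, λ = +16.70300°
BH1: φ = +3.28433°, λ = +17.34817°
MAG-92→SEC4: c = 0.134130 rad, d = 852.64 km
SEC4→BH1: c = 0.016049 rad, d = 102.02 km
Total = 852.64 + 102.02 = 954.66 km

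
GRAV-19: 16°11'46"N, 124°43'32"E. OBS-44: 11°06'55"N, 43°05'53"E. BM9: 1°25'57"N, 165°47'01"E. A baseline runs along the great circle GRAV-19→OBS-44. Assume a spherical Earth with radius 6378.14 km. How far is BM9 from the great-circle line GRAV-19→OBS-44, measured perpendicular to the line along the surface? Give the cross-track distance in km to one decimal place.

555.7 km

GRAV-19: φ = +16.19611°, λ = +124.72556°
OBS-44: φ = +11.11528°, λ = +43.09806°
BM9: φ = +1.43250°, λ = +165.78361°
δ₁₃ = central angle GRAV-19→BM9 = 0.751208 rad  (haversine)
θ₁₃ = bearing GRAV-19→BM9 = 105.836°,  θ₁₂ = bearing GRAV-19→OBS-44 = 278.511°
dₓₜ = R·arcsin(sin δ₁₃ · sin(θ₁₃ − θ₁₂)) = 6378.14·arcsin(0.68252·sin(-172.675°)) = -555.703 km
|dₓₜ| = 555.703 km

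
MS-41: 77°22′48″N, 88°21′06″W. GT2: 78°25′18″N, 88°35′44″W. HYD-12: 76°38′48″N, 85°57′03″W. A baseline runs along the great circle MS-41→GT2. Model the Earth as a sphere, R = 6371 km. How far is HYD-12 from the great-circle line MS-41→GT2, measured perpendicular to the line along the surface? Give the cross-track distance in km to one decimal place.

MS-41: φ = +77.38000°, λ = -88.35167°
GT2: φ = +78.42167°, λ = -88.59556°
HYD-12: φ = +76.64667°, λ = -85.95083°
δ₁₃ = central angle MS-41→HYD-12 = 0.015887 rad  (haversine)
θ₁₃ = bearing MS-41→HYD-12 = 142.484°,  θ₁₂ = bearing MS-41→GT2 = 357.310°
dₓₜ = R·arcsin(sin δ₁₃ · sin(θ₁₃ − θ₁₂)) = 6371·arcsin(0.01589·sin(-214.826°)) = 57.803 km
|dₓₜ| = 57.803 km

57.8 km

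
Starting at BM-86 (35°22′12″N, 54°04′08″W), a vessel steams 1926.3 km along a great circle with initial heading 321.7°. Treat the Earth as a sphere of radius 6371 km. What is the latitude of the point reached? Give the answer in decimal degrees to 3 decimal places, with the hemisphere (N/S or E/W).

48.000°N

BM-86: φ = +35.37000°, λ = -54.06889°
δ = d/R = 1926.3/6371 = 0.302354 rad
φ₂ = arcsin(sin φ₁ cos δ + cos φ₁ sin δ cos θ)
   = arcsin(0.57885·0.95464 + 0.81543·0.29777·0.78478) = 48.00025°
λ₂ = λ₁ + atan2(sin θ sin δ cos φ₁, cos δ − sin φ₁ sin φ₂) = -70.07907°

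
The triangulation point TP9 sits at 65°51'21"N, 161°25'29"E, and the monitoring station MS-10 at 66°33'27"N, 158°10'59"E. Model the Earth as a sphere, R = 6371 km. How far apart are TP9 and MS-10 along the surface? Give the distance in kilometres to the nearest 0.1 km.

165.0 km

TP9: φ = +65.85583°, λ = +161.42472°
MS-10: φ = +66.55750°, λ = +158.18306°
Δφ = 0.7017°,  Δλ = -3.2417°
a = sin²(Δφ/2) + cos φ₁ cos φ₂ sin²(Δλ/2) = 0.000168
c = 2·arcsin(√a) = 0.025899 rad = 1.4839°
d = R·c = 6371 × 0.025899 = 165.0 km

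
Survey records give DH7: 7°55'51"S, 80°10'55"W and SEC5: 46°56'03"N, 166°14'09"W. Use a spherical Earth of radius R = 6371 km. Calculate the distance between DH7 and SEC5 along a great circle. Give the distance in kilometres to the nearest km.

DH7: φ = -7.93083°, λ = -80.18194°
SEC5: φ = +46.93417°, λ = -166.23583°
Δφ = 54.8650°,  Δλ = -86.0539°
a = sin²(Δφ/2) + cos φ₁ cos φ₂ sin²(Δλ/2) = 0.527130
c = 2·arcsin(√a) = 1.625083 rad = 93.1104°
d = R·c = 6371 × 1.625083 = 10353.4 km

10353 km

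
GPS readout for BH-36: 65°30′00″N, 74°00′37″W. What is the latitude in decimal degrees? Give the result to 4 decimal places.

65.5000°N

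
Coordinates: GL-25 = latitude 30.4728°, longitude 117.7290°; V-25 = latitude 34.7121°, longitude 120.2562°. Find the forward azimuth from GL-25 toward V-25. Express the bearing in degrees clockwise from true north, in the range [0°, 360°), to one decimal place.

Δλ = 2.5272°
y = sin Δλ · cos φ₂ = 0.036246
x = cos φ₁ sin φ₂ − sin φ₁ cos φ₂ cos Δλ = 0.074328
θ = atan2(y, x) = 25.9963° → 25.9963° (mod 360°)

26.0°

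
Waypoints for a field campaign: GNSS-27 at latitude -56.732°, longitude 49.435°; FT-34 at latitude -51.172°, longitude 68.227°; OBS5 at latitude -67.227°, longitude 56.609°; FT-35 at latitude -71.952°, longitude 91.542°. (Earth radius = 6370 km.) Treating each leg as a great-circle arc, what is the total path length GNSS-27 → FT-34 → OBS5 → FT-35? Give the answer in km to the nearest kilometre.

4694 km

GNSS-27→FT-34: c = 0.215070 rad, d = 1369.99 km
FT-34→OBS5: c = 0.297664 rad, d = 1896.12 km
OBS5→FT-35: c = 0.224102 rad, d = 1427.53 km
Total = 1369.99 + 1896.12 + 1427.53 = 4693.64 km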